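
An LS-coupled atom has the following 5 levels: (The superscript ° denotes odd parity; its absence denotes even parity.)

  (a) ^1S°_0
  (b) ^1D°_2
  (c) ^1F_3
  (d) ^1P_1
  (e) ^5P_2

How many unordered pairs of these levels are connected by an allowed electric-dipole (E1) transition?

(a)–(b): forbidden (parity, ΔL, ΔJ).
(a)–(c): forbidden (ΔL, ΔJ).
(a)–(d): allowed.
(a)–(e): forbidden (ΔS, ΔJ).
(b)–(c): allowed.
(b)–(d): allowed.
(b)–(e): forbidden (ΔS).
(c)–(d): forbidden (parity, ΔL, ΔJ).
(c)–(e): forbidden (parity, ΔS, ΔL).
(d)–(e): forbidden (parity, ΔS).
Allowed pairs: 3 of 10.

3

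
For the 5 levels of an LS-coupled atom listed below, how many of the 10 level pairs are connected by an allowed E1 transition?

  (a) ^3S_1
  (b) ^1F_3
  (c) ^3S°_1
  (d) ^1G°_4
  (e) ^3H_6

1

(a)–(b): forbidden (parity, ΔS, ΔL, ΔJ).
(a)–(c): forbidden (ΔL).
(a)–(d): forbidden (ΔS, ΔL, ΔJ).
(a)–(e): forbidden (parity, ΔL, ΔJ).
(b)–(c): forbidden (ΔS, ΔL, ΔJ).
(b)–(d): allowed.
(b)–(e): forbidden (parity, ΔS, ΔL, ΔJ).
(c)–(d): forbidden (parity, ΔS, ΔL, ΔJ).
(c)–(e): forbidden (ΔL, ΔJ).
(d)–(e): forbidden (ΔS, ΔJ).
Allowed pairs: 1 of 10.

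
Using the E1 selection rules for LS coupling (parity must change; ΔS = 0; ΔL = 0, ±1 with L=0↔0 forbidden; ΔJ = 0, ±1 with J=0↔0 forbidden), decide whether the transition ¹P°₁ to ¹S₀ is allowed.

allowed

Reading off the term symbols: S 0→0, L 1→0, J 1→0, parity odd→even.
Parity must change: odd → even — ✓.
ΔS = 0: S: 0 → 0 — ✓.
ΔL = 0, ±1 (not L=0↔0): L: 1 → 0, ΔL = -1 — ✓.
ΔJ = 0, ±1 (not J=0↔0): J: 1 → 0, ΔJ = -1 — ✓.
All four E1 rules are satisfied.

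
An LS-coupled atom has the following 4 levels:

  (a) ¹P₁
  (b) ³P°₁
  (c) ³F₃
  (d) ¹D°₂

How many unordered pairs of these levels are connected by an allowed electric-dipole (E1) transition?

1

(a)–(b): forbidden (ΔS).
(a)–(c): forbidden (parity, ΔS, ΔL, ΔJ).
(a)–(d): allowed.
(b)–(c): forbidden (ΔL, ΔJ).
(b)–(d): forbidden (parity, ΔS).
(c)–(d): forbidden (ΔS).
Allowed pairs: 1 of 6.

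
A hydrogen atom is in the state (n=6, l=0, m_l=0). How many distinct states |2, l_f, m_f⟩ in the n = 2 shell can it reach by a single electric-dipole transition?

3

E1 requires Δl = ±1, so l_f ∈ {-1, 1}; with 0 ≤ l_f ≤ n_f−1 = 1, the allowed l_f values are {1}.
For l_f = 1: m_f ∈ {m_i−1, m_i, m_i+1} ∩ [−1, 1] = {-1, 0, 1} → 3 states.
Total: 3.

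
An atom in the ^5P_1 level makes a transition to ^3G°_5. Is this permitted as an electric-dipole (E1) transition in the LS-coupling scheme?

Parity must change: even → odd — ✓.
ΔS = 0: S: 2 → 1 — ✗.
ΔL = 0, ±1 (not L=0↔0): L: 1 → 4, ΔL = +3 — ✗.
ΔJ = 0, ±1 (not J=0↔0): J: 1 → 5, ΔJ = +4 — ✗.
Rule(s) violated: ΔS, ΔL, ΔJ.

forbidden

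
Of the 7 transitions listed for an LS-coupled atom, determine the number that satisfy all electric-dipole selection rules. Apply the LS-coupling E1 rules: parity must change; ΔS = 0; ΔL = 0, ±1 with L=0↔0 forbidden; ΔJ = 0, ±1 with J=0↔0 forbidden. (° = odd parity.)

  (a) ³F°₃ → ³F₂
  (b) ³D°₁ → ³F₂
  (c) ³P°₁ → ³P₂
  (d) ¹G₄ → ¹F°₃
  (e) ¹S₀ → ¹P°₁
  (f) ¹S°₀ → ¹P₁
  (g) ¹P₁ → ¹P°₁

7

(a) allowed
(b) allowed
(c) allowed
(d) allowed
(e) allowed
(f) allowed
(g) allowed
Total allowed: 7 of 7.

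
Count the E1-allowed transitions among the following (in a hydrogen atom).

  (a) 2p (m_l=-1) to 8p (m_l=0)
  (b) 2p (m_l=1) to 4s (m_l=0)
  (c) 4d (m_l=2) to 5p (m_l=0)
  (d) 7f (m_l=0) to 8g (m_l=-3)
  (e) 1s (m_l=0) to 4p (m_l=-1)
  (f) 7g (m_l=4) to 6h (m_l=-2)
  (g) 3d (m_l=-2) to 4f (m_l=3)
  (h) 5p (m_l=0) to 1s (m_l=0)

(a) forbidden — Δl = +0 (E1 requires Δl = ±1)
(b) allowed
(c) forbidden — Δm_l = -2 (E1 requires Δm_l = 0, ±1)
(d) forbidden — Δm_l = -3 (E1 requires Δm_l = 0, ±1)
(e) allowed
(f) forbidden — Δm_l = -6 (E1 requires Δm_l = 0, ±1)
(g) forbidden — Δm_l = +5 (E1 requires Δm_l = 0, ±1)
(h) allowed
Total allowed: 3 of 8.

3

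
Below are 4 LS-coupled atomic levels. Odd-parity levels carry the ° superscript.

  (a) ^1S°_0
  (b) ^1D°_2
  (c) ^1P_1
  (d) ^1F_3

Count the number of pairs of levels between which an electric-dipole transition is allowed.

(a)–(b): forbidden (parity, ΔL, ΔJ).
(a)–(c): allowed.
(a)–(d): forbidden (ΔL, ΔJ).
(b)–(c): allowed.
(b)–(d): allowed.
(c)–(d): forbidden (parity, ΔL, ΔJ).
Allowed pairs: 3 of 6.

3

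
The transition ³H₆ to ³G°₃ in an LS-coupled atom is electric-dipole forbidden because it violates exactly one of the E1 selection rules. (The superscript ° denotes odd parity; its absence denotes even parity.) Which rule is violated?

ΔJ = 0, ±1 (not J=0↔0): J: 6 → 3, ΔJ = -3 — fails.
ΔS = 0: S: 1 → 1 — ok.
ΔL = 0, ±1 (not L=0↔0): L: 5 → 4, ΔL = -1 — ok.
Parity must change: even → odd — ok.

the ΔJ = 0, ±1 rule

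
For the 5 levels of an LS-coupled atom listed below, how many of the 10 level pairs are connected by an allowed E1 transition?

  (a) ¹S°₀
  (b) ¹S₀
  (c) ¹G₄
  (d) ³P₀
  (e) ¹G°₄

(a)–(b): forbidden (ΔL, ΔJ).
(a)–(c): forbidden (ΔL, ΔJ).
(a)–(d): forbidden (ΔS, ΔJ).
(a)–(e): forbidden (parity, ΔL, ΔJ).
(b)–(c): forbidden (parity, ΔL, ΔJ).
(b)–(d): forbidden (parity, ΔS, ΔJ).
(b)–(e): forbidden (ΔL, ΔJ).
(c)–(d): forbidden (parity, ΔS, ΔL, ΔJ).
(c)–(e): allowed.
(d)–(e): forbidden (ΔS, ΔL, ΔJ).
Allowed pairs: 1 of 10.

1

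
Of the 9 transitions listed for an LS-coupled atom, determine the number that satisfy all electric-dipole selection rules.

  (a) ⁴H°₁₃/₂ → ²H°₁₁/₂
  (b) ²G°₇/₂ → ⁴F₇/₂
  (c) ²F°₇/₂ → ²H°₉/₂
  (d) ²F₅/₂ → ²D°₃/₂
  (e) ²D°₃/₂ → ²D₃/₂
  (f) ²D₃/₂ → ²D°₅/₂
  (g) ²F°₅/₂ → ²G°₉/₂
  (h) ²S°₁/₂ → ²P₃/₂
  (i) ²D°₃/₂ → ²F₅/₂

(a) forbidden (parity, ΔS fail)
(b) forbidden (ΔS fails)
(c) forbidden (parity, ΔL fail)
(d) allowed
(e) allowed
(f) allowed
(g) forbidden (parity, ΔJ fail)
(h) allowed
(i) allowed
Total allowed: 5 of 9.

5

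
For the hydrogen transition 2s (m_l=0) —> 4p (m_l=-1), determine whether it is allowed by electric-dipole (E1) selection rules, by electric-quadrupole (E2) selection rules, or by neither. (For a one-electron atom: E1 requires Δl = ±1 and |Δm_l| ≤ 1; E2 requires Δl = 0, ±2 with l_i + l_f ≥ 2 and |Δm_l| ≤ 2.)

E1

Δl = 1 − 0 = +1; l_i + l_f = 1.
Δm_l = -1.
E1 (Δl = ±1, |Δm_l| ≤ 1): satisfied.
E2 (Δl = 0,±2, l_i+l_f ≥ 2, |Δm_l| ≤ 2): not satisfied.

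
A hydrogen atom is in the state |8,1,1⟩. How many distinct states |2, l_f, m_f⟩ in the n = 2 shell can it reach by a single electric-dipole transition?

1

E1 requires Δl = ±1, so l_f ∈ {0, 2}; with 0 ≤ l_f ≤ n_f−1 = 1, the allowed l_f values are {0}.
For l_f = 0: m_f ∈ {m_i−1, m_i, m_i+1} ∩ [−0, 0] = {0} → 1 state.
Total: 1.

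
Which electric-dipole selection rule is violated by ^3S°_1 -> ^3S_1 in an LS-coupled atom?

the L=0 ↔ L=0 exclusion

Initial level: S=1, L=0, J=1, parity odd. Final level: S=1, L=0, J=1, parity even.
ΔS = 0: S: 1 → 1 — ok.
ΔL = 0, ±1 (not L=0↔0): L: 0 → 0, ΔL = +0 — fails.
Parity must change: odd → even — ok.
ΔJ = 0, ±1 (not J=0↔0): J: 1 → 1, ΔJ = +0 — ok.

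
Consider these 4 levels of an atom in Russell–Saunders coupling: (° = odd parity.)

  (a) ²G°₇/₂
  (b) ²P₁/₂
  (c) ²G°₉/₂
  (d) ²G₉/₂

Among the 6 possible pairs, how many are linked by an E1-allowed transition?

(a)–(b): forbidden (ΔL, ΔJ).
(a)–(c): forbidden (parity).
(a)–(d): allowed.
(b)–(c): forbidden (ΔL, ΔJ).
(b)–(d): forbidden (parity, ΔL, ΔJ).
(c)–(d): allowed.
Allowed pairs: 2 of 6.

2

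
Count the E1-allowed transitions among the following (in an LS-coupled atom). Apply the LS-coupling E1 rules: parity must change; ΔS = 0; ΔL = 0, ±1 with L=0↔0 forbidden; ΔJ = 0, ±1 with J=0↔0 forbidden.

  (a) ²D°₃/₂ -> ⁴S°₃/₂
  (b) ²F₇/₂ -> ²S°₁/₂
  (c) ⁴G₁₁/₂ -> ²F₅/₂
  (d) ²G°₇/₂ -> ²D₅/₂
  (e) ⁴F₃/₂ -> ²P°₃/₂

0

(a) forbidden (parity, ΔS, ΔL fail)
(b) forbidden (ΔL, ΔJ fail)
(c) forbidden (parity, ΔS, ΔJ fail)
(d) forbidden (ΔL fails)
(e) forbidden (ΔS, ΔL fail)
Total allowed: 0 of 5.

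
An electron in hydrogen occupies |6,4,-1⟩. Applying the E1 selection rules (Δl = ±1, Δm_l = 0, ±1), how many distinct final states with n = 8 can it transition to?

6

E1 requires Δl = ±1, so l_f ∈ {3, 5}; with 0 ≤ l_f ≤ n_f−1 = 7, the allowed l_f values are {3, 5}.
For l_f = 3: m_f ∈ {m_i−1, m_i, m_i+1} ∩ [−3, 3] = {-2, -1, 0} → 3 states.
For l_f = 5: m_f ∈ {m_i−1, m_i, m_i+1} ∩ [−5, 5] = {-2, -1, 0} → 3 states.
Total: 6.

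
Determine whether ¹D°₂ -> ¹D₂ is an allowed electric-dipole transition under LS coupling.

Reading off the term symbols: S 0→0, L 2→2, J 2→2, parity odd→even.
Parity must change: odd → even — passes.
ΔS = 0: S: 0 → 0 — passes.
ΔL = 0, ±1 (not L=0↔0): L: 2 → 2, ΔL = +0 — passes.
ΔJ = 0, ±1 (not J=0↔0): J: 2 → 2, ΔJ = +0 — passes.
All four E1 rules are satisfied.

allowed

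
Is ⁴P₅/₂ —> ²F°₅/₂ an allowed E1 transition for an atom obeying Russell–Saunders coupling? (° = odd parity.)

forbidden

Reading off the term symbols: S 3/2→1/2, L 1→3, J 5/2→5/2, parity even→odd.
Parity must change: even → odd — passes.
ΔS = 0: S: 3/2 → 1/2 — fails.
ΔL = 0, ±1 (not L=0↔0): L: 1 → 3, ΔL = +2 — fails.
ΔJ = 0, ±1 (not J=0↔0): J: 5/2 → 5/2, ΔJ = +0 — passes.
Rule(s) violated: ΔS, ΔL.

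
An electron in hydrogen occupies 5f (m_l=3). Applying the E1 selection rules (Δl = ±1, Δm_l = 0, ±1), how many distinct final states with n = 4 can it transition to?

1

E1 requires Δl = ±1, so l_f ∈ {2, 4}; with 0 ≤ l_f ≤ n_f−1 = 3, the allowed l_f values are {2}.
For l_f = 2: m_f ∈ {m_i−1, m_i, m_i+1} ∩ [−2, 2] = {2} → 1 state.
Total: 1.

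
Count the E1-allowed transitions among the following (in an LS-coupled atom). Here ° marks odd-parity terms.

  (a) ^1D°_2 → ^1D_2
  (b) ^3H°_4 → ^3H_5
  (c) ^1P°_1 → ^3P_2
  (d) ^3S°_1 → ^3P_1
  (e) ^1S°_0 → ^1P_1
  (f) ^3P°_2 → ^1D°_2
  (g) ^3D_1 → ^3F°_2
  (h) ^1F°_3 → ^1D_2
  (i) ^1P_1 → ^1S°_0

(a) allowed
(b) allowed
(c) forbidden (ΔS fails)
(d) allowed
(e) allowed
(f) forbidden (parity, ΔS fail)
(g) allowed
(h) allowed
(i) allowed
Total allowed: 7 of 9.

7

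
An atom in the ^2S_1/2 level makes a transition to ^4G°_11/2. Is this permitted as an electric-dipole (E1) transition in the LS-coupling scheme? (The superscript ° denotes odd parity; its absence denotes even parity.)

Parity must change: even → odd — satisfied.
ΔJ = 0, ±1 (not J=0↔0): J: 1/2 → 11/2, ΔJ = +5 — violated.
ΔS = 0: S: 1/2 → 3/2 — violated.
ΔL = 0, ±1 (not L=0↔0): L: 0 → 4, ΔL = +4 — violated.
Rule(s) violated: ΔS, ΔL, ΔJ.

forbidden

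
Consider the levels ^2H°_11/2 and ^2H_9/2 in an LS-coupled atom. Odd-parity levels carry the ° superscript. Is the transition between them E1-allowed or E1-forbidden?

allowed

ΔJ = 0, ±1 (not J=0↔0): J: 11/2 → 9/2, ΔJ = -1 — ok.
ΔL = 0, ±1 (not L=0↔0): L: 5 → 5, ΔL = +0 — ok.
ΔS = 0: S: 1/2 → 1/2 — ok.
Parity must change: odd → even — ok.
All four E1 rules are satisfied.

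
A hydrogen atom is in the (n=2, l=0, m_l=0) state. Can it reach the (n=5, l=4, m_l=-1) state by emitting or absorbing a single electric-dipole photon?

Δl = 4 − 0 = +4; the E1 rule Δl = ±1 is fails.
m_l: 0 → -1 (Δm_l = -1). |Δm_l| ≤ 1 passes.
The transition is electric-dipole forbidden.

forbidden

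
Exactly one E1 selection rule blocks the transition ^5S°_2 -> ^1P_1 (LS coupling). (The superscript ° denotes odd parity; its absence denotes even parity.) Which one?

Parity must change: odd → even — ok.
ΔJ = 0, ±1 (not J=0↔0): J: 2 → 1, ΔJ = -1 — ok.
ΔL = 0, ±1 (not L=0↔0): L: 0 → 1, ΔL = +1 — ok.
ΔS = 0: S: 2 → 0 — fails.

the ΔS = 0 rule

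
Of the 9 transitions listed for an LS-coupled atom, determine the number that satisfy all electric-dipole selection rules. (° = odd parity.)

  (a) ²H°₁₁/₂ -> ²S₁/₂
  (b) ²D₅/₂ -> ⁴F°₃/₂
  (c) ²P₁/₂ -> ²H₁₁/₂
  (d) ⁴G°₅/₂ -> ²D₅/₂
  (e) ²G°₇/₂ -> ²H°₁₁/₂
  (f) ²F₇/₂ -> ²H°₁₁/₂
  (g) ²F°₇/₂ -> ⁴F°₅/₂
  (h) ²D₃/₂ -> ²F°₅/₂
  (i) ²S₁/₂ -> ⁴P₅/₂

1

(a) forbidden (ΔL, ΔJ fail)
(b) forbidden (ΔS fails)
(c) forbidden (parity, ΔL, ΔJ fail)
(d) forbidden (ΔS, ΔL fail)
(e) forbidden (parity, ΔJ fail)
(f) forbidden (ΔL, ΔJ fail)
(g) forbidden (parity, ΔS fail)
(h) allowed
(i) forbidden (parity, ΔS, ΔJ fail)
Total allowed: 1 of 9.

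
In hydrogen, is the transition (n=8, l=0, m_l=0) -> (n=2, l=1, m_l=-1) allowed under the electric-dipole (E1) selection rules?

Initial l = 0, final l = 1, so Δl = +1. E1 requires Δl = ±1: passes.
m_l: 0 → -1 (Δm_l = -1). |Δm_l| ≤ 1 passes.
All E1 selection rules are satisfied.

allowed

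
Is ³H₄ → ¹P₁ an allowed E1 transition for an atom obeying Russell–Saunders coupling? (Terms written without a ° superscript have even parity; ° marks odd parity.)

Reading off the term symbols: S 1→0, L 5→1, J 4→1, parity even→even.
Parity must change: even → even — fails.
ΔS = 0: S: 1 → 0 — fails.
ΔL = 0, ±1 (not L=0↔0): L: 5 → 1, ΔL = -4 — fails.
ΔJ = 0, ±1 (not J=0↔0): J: 4 → 1, ΔJ = -3 — fails.
Rule(s) violated: parity, ΔS, ΔL, ΔJ.

forbidden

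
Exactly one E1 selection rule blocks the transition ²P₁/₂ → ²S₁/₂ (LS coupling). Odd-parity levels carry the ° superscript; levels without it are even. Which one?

Reading off the term symbols: S 1/2→1/2, L 1→0, J 1/2→1/2, parity even→even.
ΔL = 0, ±1 (not L=0↔0): L: 1 → 0, ΔL = -1 — satisfied.
Parity must change: even → even — violated.
ΔS = 0: S: 1/2 → 1/2 — satisfied.
ΔJ = 0, ±1 (not J=0↔0): J: 1/2 → 1/2, ΔJ = +0 — satisfied.

parity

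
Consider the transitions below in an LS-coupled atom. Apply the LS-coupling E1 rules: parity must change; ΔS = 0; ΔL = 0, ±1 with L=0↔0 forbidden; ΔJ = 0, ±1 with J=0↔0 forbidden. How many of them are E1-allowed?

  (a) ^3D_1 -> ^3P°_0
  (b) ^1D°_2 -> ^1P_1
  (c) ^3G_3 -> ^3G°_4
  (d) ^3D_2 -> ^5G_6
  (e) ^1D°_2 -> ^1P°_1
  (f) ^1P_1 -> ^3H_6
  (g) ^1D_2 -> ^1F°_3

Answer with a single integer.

4

(a) allowed
(b) allowed
(c) allowed
(d) forbidden (parity, ΔS, ΔL, ΔJ fail)
(e) forbidden (parity fails)
(f) forbidden (parity, ΔS, ΔL, ΔJ fail)
(g) allowed
Total allowed: 4 of 7.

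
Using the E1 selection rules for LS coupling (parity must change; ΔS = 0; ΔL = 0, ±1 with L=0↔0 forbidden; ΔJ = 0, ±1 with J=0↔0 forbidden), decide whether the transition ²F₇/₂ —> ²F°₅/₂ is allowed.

Reading off the term symbols: S 1/2→1/2, L 3→3, J 7/2→5/2, parity even→odd.
Parity must change: even → odd — passes.
ΔS = 0: S: 1/2 → 1/2 — passes.
ΔL = 0, ±1 (not L=0↔0): L: 3 → 3, ΔL = +0 — passes.
ΔJ = 0, ±1 (not J=0↔0): J: 7/2 → 5/2, ΔJ = -1 — passes.
All four E1 rules are satisfied.

allowed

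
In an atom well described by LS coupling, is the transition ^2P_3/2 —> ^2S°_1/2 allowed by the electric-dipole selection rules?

Reading off the term symbols: S 1/2→1/2, L 1→0, J 3/2→1/2, parity even→odd.
Parity must change: even → odd — satisfied.
ΔS = 0: S: 1/2 → 1/2 — satisfied.
ΔL = 0, ±1 (not L=0↔0): L: 1 → 0, ΔL = -1 — satisfied.
ΔJ = 0, ±1 (not J=0↔0): J: 3/2 → 1/2, ΔJ = -1 — satisfied.
All four E1 rules are satisfied.

allowed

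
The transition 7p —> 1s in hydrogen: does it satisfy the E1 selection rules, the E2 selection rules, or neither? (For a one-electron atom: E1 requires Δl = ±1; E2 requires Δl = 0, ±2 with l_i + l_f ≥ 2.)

E1

Δl = 0 − 1 = -1; l_i + l_f = 1.
E1 (Δl = ±1): satisfied.
E2 (Δl = 0,±2, l_i+l_f ≥ 2): not satisfied.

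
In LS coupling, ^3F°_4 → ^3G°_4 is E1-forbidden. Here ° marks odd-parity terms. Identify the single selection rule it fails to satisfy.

parity

Reading off the term symbols: S 1→1, L 3→4, J 4→4, parity odd→odd.
Parity must change: odd → odd — fails.
ΔS = 0: S: 1 → 1 — ok.
ΔL = 0, ±1 (not L=0↔0): L: 3 → 4, ΔL = +1 — ok.
ΔJ = 0, ±1 (not J=0↔0): J: 4 → 4, ΔJ = +0 — ok.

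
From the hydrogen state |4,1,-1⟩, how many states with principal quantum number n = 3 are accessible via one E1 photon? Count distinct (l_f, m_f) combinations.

E1 requires Δl = ±1, so l_f ∈ {0, 2}; with 0 ≤ l_f ≤ n_f−1 = 2, the allowed l_f values are {0, 2}.
For l_f = 0: m_f ∈ {m_i−1, m_i, m_i+1} ∩ [−0, 0] = {0} → 1 state.
For l_f = 2: m_f ∈ {m_i−1, m_i, m_i+1} ∩ [−2, 2] = {-2, -1, 0} → 3 states.
Total: 4.

4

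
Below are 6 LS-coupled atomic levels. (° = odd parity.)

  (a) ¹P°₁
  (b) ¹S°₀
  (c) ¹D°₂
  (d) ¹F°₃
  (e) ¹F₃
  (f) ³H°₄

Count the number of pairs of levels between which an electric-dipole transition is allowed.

2

(a)–(b): forbidden (parity).
(a)–(c): forbidden (parity).
(a)–(d): forbidden (parity, ΔL, ΔJ).
(a)–(e): forbidden (ΔL, ΔJ).
(a)–(f): forbidden (parity, ΔS, ΔL, ΔJ).
(b)–(c): forbidden (parity, ΔL, ΔJ).
(b)–(d): forbidden (parity, ΔL, ΔJ).
(b)–(e): forbidden (ΔL, ΔJ).
(b)–(f): forbidden (parity, ΔS, ΔL, ΔJ).
(c)–(d): forbidden (parity).
(c)–(e): allowed.
(c)–(f): forbidden (parity, ΔS, ΔL, ΔJ).
(d)–(e): allowed.
(d)–(f): forbidden (parity, ΔS, ΔL).
(e)–(f): forbidden (ΔS, ΔL).
Allowed pairs: 2 of 15.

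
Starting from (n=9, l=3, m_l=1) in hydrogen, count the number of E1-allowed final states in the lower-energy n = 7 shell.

6

E1 requires Δl = ±1, so l_f ∈ {2, 4}; with 0 ≤ l_f ≤ n_f−1 = 6, the allowed l_f values are {2, 4}.
For l_f = 2: m_f ∈ {m_i−1, m_i, m_i+1} ∩ [−2, 2] = {0, 1, 2} → 3 states.
For l_f = 4: m_f ∈ {m_i−1, m_i, m_i+1} ∩ [−4, 4] = {0, 1, 2} → 3 states.
Total: 6.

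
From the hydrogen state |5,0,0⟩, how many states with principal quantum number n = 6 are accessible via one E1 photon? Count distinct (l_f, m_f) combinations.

3

E1 requires Δl = ±1, so l_f ∈ {-1, 1}; with 0 ≤ l_f ≤ n_f−1 = 5, the allowed l_f values are {1}.
For l_f = 1: m_f ∈ {m_i−1, m_i, m_i+1} ∩ [−1, 1] = {-1, 0, 1} → 3 states.
Total: 3.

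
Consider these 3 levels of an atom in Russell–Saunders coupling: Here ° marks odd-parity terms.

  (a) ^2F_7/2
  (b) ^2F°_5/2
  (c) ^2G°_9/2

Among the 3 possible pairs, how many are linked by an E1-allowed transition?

2

(a)–(b): allowed.
(a)–(c): allowed.
(b)–(c): forbidden (parity, ΔJ).
Allowed pairs: 2 of 3.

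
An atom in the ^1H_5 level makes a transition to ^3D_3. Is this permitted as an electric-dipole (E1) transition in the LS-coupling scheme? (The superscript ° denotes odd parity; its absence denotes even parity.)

forbidden

Reading off the term symbols: S 0→1, L 5→2, J 5→3, parity even→even.
ΔL = 0, ±1 (not L=0↔0): L: 5 → 2, ΔL = -3 — fails.
Parity must change: even → even — fails.
ΔJ = 0, ±1 (not J=0↔0): J: 5 → 3, ΔJ = -2 — fails.
ΔS = 0: S: 0 → 1 — fails.
Rule(s) violated: parity, ΔS, ΔL, ΔJ.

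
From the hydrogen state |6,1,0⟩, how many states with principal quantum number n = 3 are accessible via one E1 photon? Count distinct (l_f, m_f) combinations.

E1 requires Δl = ±1, so l_f ∈ {0, 2}; with 0 ≤ l_f ≤ n_f−1 = 2, the allowed l_f values are {0, 2}.
For l_f = 0: m_f ∈ {m_i−1, m_i, m_i+1} ∩ [−0, 0] = {0} → 1 state.
For l_f = 2: m_f ∈ {m_i−1, m_i, m_i+1} ∩ [−2, 2] = {-1, 0, 1} → 3 states.
Total: 4.

4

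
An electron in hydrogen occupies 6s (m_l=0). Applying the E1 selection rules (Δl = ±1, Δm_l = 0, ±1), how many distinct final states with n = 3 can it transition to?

3

E1 requires Δl = ±1, so l_f ∈ {-1, 1}; with 0 ≤ l_f ≤ n_f−1 = 2, the allowed l_f values are {1}.
For l_f = 1: m_f ∈ {m_i−1, m_i, m_i+1} ∩ [−1, 1] = {-1, 0, 1} → 3 states.
Total: 3.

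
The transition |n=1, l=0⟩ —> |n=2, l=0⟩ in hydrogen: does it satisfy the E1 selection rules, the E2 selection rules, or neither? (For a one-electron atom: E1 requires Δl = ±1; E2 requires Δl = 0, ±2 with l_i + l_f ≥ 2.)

Δl = 0 − 0 = +0; l_i + l_f = 0.
E1 (Δl = ±1): not satisfied.
E2 (Δl = 0,±2, l_i+l_f ≥ 2): not satisfied.

neither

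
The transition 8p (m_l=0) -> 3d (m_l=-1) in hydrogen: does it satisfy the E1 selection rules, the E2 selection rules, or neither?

E1

Δl = 2 − 1 = +1; l_i + l_f = 3.
Δm_l = -1.
E1 (Δl = ±1, |Δm_l| ≤ 1): satisfied.
E2 (Δl = 0,±2, l_i+l_f ≥ 2, |Δm_l| ≤ 2): not satisfied.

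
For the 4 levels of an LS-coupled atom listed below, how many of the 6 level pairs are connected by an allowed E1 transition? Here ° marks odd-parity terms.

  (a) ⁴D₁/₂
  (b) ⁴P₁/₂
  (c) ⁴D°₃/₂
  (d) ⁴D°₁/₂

(a)–(b): forbidden (parity).
(a)–(c): allowed.
(a)–(d): allowed.
(b)–(c): allowed.
(b)–(d): allowed.
(c)–(d): forbidden (parity).
Allowed pairs: 4 of 6.

4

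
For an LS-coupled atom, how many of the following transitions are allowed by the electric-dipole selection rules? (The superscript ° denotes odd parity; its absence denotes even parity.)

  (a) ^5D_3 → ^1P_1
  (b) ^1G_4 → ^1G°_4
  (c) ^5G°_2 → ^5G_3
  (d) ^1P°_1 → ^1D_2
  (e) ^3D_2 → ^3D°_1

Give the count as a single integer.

(a) forbidden (parity, ΔS, ΔJ fail)
(b) allowed
(c) allowed
(d) allowed
(e) allowed
Total allowed: 4 of 5.

4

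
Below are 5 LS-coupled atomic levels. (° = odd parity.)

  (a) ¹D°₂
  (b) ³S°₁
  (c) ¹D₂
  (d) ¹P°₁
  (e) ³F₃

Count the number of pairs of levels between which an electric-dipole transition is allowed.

(a)–(b): forbidden (parity, ΔS, ΔL).
(a)–(c): allowed.
(a)–(d): forbidden (parity).
(a)–(e): forbidden (ΔS).
(b)–(c): forbidden (ΔS, ΔL).
(b)–(d): forbidden (parity, ΔS).
(b)–(e): forbidden (ΔL, ΔJ).
(c)–(d): allowed.
(c)–(e): forbidden (parity, ΔS).
(d)–(e): forbidden (ΔS, ΔL, ΔJ).
Allowed pairs: 2 of 10.

2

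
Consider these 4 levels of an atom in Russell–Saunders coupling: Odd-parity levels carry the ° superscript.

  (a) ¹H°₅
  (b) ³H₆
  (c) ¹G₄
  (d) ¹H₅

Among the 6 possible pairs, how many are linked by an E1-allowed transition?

(a)–(b): forbidden (ΔS).
(a)–(c): allowed.
(a)–(d): allowed.
(b)–(c): forbidden (parity, ΔS, ΔJ).
(b)–(d): forbidden (parity, ΔS).
(c)–(d): forbidden (parity).
Allowed pairs: 2 of 6.

2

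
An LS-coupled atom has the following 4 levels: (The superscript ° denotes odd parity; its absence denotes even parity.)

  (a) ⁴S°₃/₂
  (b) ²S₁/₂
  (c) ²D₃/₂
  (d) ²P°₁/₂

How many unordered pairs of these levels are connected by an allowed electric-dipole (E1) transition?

2

(a)–(b): forbidden (ΔS, ΔL).
(a)–(c): forbidden (ΔS, ΔL).
(a)–(d): forbidden (parity, ΔS).
(b)–(c): forbidden (parity, ΔL).
(b)–(d): allowed.
(c)–(d): allowed.
Allowed pairs: 2 of 6.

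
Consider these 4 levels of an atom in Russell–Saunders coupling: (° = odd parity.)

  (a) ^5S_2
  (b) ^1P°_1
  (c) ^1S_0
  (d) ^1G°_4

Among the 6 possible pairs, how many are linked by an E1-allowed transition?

(a)–(b): forbidden (ΔS).
(a)–(c): forbidden (parity, ΔS, ΔL, ΔJ).
(a)–(d): forbidden (ΔS, ΔL, ΔJ).
(b)–(c): allowed.
(b)–(d): forbidden (parity, ΔL, ΔJ).
(c)–(d): forbidden (ΔL, ΔJ).
Allowed pairs: 1 of 6.

1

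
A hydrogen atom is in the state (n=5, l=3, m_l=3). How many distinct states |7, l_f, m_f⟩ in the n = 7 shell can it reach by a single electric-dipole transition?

4

E1 requires Δl = ±1, so l_f ∈ {2, 4}; with 0 ≤ l_f ≤ n_f−1 = 6, the allowed l_f values are {2, 4}.
For l_f = 2: m_f ∈ {m_i−1, m_i, m_i+1} ∩ [−2, 2] = {2} → 1 state.
For l_f = 4: m_f ∈ {m_i−1, m_i, m_i+1} ∩ [−4, 4] = {2, 3, 4} → 3 states.
Total: 4.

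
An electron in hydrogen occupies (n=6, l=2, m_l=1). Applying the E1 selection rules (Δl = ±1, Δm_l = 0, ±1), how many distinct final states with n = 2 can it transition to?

2

E1 requires Δl = ±1, so l_f ∈ {1, 3}; with 0 ≤ l_f ≤ n_f−1 = 1, the allowed l_f values are {1}.
For l_f = 1: m_f ∈ {m_i−1, m_i, m_i+1} ∩ [−1, 1] = {0, 1} → 2 states.
Total: 2.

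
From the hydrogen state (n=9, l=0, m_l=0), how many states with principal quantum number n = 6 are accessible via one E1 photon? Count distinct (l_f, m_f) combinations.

E1 requires Δl = ±1, so l_f ∈ {-1, 1}; with 0 ≤ l_f ≤ n_f−1 = 5, the allowed l_f values are {1}.
For l_f = 1: m_f ∈ {m_i−1, m_i, m_i+1} ∩ [−1, 1] = {-1, 0, 1} → 3 states.
Total: 3.

3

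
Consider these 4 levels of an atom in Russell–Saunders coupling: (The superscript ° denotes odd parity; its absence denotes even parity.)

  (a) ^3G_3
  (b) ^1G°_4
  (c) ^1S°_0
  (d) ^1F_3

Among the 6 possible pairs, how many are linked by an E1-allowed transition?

1

(a)–(b): forbidden (ΔS).
(a)–(c): forbidden (ΔS, ΔL, ΔJ).
(a)–(d): forbidden (parity, ΔS).
(b)–(c): forbidden (parity, ΔL, ΔJ).
(b)–(d): allowed.
(c)–(d): forbidden (ΔL, ΔJ).
Allowed pairs: 1 of 6.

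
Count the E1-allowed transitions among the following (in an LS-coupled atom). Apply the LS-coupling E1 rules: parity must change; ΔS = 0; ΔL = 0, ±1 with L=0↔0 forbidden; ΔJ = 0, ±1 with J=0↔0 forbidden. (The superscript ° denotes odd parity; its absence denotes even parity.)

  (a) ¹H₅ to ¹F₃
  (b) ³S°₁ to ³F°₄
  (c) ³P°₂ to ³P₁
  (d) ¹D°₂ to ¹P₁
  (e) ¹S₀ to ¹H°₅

2

(a) forbidden (parity, ΔL, ΔJ fail)
(b) forbidden (parity, ΔL, ΔJ fail)
(c) allowed
(d) allowed
(e) forbidden (ΔL, ΔJ fail)
Total allowed: 2 of 5.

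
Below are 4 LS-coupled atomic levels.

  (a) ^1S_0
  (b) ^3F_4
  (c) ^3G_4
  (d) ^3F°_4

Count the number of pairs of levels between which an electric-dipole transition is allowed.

(a)–(b): forbidden (parity, ΔS, ΔL, ΔJ).
(a)–(c): forbidden (parity, ΔS, ΔL, ΔJ).
(a)–(d): forbidden (ΔS, ΔL, ΔJ).
(b)–(c): forbidden (parity).
(b)–(d): allowed.
(c)–(d): allowed.
Allowed pairs: 2 of 6.

2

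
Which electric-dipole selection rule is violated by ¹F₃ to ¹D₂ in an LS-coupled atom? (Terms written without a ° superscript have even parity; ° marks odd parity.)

parity

Initial level: S=0, L=3, J=3, parity even. Final level: S=0, L=2, J=2, parity even.
Parity must change: even → even — violated.
ΔL = 0, ±1 (not L=0↔0): L: 3 → 2, ΔL = -1 — satisfied.
ΔS = 0: S: 0 → 0 — satisfied.
ΔJ = 0, ±1 (not J=0↔0): J: 3 → 2, ΔJ = -1 — satisfied.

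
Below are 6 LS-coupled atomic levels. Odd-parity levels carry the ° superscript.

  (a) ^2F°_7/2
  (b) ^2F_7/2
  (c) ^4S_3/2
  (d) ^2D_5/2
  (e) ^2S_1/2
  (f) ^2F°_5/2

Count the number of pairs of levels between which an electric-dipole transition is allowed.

(a)–(b): allowed.
(a)–(c): forbidden (ΔS, ΔL, ΔJ).
(a)–(d): allowed.
(a)–(e): forbidden (ΔL, ΔJ).
(a)–(f): forbidden (parity).
(b)–(c): forbidden (parity, ΔS, ΔL, ΔJ).
(b)–(d): forbidden (parity).
(b)–(e): forbidden (parity, ΔL, ΔJ).
(b)–(f): allowed.
(c)–(d): forbidden (parity, ΔS, ΔL).
(c)–(e): forbidden (parity, ΔS, ΔL).
(c)–(f): forbidden (ΔS, ΔL).
(d)–(e): forbidden (parity, ΔL, ΔJ).
(d)–(f): allowed.
(e)–(f): forbidden (ΔL, ΔJ).
Allowed pairs: 4 of 15.

4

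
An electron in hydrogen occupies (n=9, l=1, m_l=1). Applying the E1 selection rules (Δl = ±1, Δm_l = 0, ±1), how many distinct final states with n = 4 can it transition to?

E1 requires Δl = ±1, so l_f ∈ {0, 2}; with 0 ≤ l_f ≤ n_f−1 = 3, the allowed l_f values are {0, 2}.
For l_f = 0: m_f ∈ {m_i−1, m_i, m_i+1} ∩ [−0, 0] = {0} → 1 state.
For l_f = 2: m_f ∈ {m_i−1, m_i, m_i+1} ∩ [−2, 2] = {0, 1, 2} → 3 states.
Total: 4.

4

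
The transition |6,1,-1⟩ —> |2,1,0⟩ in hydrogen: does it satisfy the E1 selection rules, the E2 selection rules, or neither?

E2

Δl = 1 − 1 = +0; l_i + l_f = 2.
Δm_l = +1.
E1 (Δl = ±1, |Δm_l| ≤ 1): not satisfied.
E2 (Δl = 0,±2, l_i+l_f ≥ 2, |Δm_l| ≤ 2): satisfied.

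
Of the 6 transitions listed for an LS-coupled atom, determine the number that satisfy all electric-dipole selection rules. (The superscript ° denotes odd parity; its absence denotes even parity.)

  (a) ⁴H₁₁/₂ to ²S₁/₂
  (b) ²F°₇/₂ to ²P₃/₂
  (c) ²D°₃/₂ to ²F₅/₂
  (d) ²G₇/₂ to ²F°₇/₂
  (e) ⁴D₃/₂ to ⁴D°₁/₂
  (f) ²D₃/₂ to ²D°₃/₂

(a) forbidden (parity, ΔS, ΔL, ΔJ fail)
(b) forbidden (ΔL, ΔJ fail)
(c) allowed
(d) allowed
(e) allowed
(f) allowed
Total allowed: 4 of 6.

4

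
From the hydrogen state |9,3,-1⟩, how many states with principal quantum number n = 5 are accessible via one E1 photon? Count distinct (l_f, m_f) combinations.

E1 requires Δl = ±1, so l_f ∈ {2, 4}; with 0 ≤ l_f ≤ n_f−1 = 4, the allowed l_f values are {2, 4}.
For l_f = 2: m_f ∈ {m_i−1, m_i, m_i+1} ∩ [−2, 2] = {-2, -1, 0} → 3 states.
For l_f = 4: m_f ∈ {m_i−1, m_i, m_i+1} ∩ [−4, 4] = {-2, -1, 0} → 3 states.
Total: 6.

6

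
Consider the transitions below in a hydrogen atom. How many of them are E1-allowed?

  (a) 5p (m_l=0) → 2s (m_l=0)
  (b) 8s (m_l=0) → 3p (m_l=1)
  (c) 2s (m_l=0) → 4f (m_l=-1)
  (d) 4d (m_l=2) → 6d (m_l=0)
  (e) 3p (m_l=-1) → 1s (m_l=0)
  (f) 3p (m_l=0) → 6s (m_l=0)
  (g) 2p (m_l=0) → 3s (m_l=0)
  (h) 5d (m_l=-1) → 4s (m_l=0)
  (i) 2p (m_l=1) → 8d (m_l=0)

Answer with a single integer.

(a) allowed
(b) allowed
(c) forbidden — Δl = +3 (E1 requires Δl = ±1)
(d) forbidden — Δl = +0 (E1 requires Δl = ±1); Δm_l = -2 (E1 requires Δm_l = 0, ±1)
(e) allowed
(f) allowed
(g) allowed
(h) forbidden — Δl = -2 (E1 requires Δl = ±1)
(i) allowed
Total allowed: 6 of 9.

6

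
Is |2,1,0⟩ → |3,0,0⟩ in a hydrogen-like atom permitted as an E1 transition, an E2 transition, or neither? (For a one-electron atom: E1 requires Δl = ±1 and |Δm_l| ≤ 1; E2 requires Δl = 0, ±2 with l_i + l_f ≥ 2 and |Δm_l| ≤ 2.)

E1

Δl = 0 − 1 = -1; l_i + l_f = 1.
Δm_l = +0.
E1 (Δl = ±1, |Δm_l| ≤ 1): satisfied.
E2 (Δl = 0,±2, l_i+l_f ≥ 2, |Δm_l| ≤ 2): not satisfied.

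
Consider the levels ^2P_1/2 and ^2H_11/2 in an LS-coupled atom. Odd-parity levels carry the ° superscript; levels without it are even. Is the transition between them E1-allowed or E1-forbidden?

forbidden

ΔS = 0: S: 1/2 → 1/2 — ✓.
Parity must change: even → even — ✗.
ΔL = 0, ±1 (not L=0↔0): L: 1 → 5, ΔL = +4 — ✗.
ΔJ = 0, ±1 (not J=0↔0): J: 1/2 → 11/2, ΔJ = +5 — ✗.
Rule(s) violated: parity, ΔL, ΔJ.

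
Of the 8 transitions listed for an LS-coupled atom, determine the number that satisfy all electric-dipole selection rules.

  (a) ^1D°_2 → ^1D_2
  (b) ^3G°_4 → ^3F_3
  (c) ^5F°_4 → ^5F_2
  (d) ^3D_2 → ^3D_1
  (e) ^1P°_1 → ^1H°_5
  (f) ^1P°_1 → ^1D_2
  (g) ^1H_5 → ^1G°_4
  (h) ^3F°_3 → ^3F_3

(a) allowed
(b) allowed
(c) forbidden (ΔJ fails)
(d) forbidden (parity fails)
(e) forbidden (parity, ΔL, ΔJ fail)
(f) allowed
(g) allowed
(h) allowed
Total allowed: 5 of 8.

5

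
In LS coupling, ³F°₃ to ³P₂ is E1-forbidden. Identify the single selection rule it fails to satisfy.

ΔJ = 0, ±1 (not J=0↔0): J: 3 → 2, ΔJ = -1 — satisfied.
ΔS = 0: S: 1 → 1 — satisfied.
ΔL = 0, ±1 (not L=0↔0): L: 3 → 1, ΔL = -2 — violated.
Parity must change: odd → even — satisfied.

the ΔL = 0, ±1 rule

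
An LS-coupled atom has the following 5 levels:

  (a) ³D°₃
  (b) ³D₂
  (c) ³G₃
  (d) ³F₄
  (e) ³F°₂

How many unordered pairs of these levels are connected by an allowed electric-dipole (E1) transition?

(a)–(b): allowed.
(a)–(c): forbidden (ΔL).
(a)–(d): allowed.
(a)–(e): forbidden (parity).
(b)–(c): forbidden (parity, ΔL).
(b)–(d): forbidden (parity, ΔJ).
(b)–(e): allowed.
(c)–(d): forbidden (parity).
(c)–(e): allowed.
(d)–(e): forbidden (ΔJ).
Allowed pairs: 4 of 10.

4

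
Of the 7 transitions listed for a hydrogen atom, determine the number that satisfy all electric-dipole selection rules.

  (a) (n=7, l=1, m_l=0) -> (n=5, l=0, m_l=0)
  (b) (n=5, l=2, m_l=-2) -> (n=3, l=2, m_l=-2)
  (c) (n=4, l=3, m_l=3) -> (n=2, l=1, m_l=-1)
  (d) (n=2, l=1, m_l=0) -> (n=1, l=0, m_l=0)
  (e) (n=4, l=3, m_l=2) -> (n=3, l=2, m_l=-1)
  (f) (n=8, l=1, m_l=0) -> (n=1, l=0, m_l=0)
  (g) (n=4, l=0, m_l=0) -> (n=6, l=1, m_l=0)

4

(a) allowed
(b) forbidden — Δl = +0 (E1 requires Δl = ±1)
(c) forbidden — Δl = -2 (E1 requires Δl = ±1); Δm_l = -4 (E1 requires Δm_l = 0, ±1)
(d) allowed
(e) forbidden — Δm_l = -3 (E1 requires Δm_l = 0, ±1)
(f) allowed
(g) allowed
Total allowed: 4 of 7.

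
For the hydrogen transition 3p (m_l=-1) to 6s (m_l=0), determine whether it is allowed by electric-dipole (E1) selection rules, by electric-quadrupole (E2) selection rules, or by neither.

Δl = 0 − 1 = -1; l_i + l_f = 1.
Δm_l = +1.
E1 (Δl = ±1, |Δm_l| ≤ 1): satisfied.
E2 (Δl = 0,±2, l_i+l_f ≥ 2, |Δm_l| ≤ 2): not satisfied.

E1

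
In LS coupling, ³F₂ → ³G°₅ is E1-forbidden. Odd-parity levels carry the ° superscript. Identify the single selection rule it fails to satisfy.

the ΔJ = 0, ±1 rule

Reading off the term symbols: S 1→1, L 3→4, J 2→5, parity even→odd.
ΔS = 0: S: 1 → 1 — passes.
Parity must change: even → odd — passes.
ΔJ = 0, ±1 (not J=0↔0): J: 2 → 5, ΔJ = +3 — fails.
ΔL = 0, ±1 (not L=0↔0): L: 3 → 4, ΔL = +1 — passes.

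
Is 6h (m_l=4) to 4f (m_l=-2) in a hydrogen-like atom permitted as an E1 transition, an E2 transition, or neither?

Δl = 3 − 5 = -2; l_i + l_f = 8.
Δm_l = -6.
E1 (Δl = ±1, |Δm_l| ≤ 1): not satisfied.
E2 (Δl = 0,±2, l_i+l_f ≥ 2, |Δm_l| ≤ 2): not satisfied.

neither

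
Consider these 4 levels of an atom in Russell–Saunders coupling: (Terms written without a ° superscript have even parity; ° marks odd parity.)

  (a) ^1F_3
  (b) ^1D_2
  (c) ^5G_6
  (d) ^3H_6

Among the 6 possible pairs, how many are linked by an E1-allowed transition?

0

(a)–(b): forbidden (parity).
(a)–(c): forbidden (parity, ΔS, ΔJ).
(a)–(d): forbidden (parity, ΔS, ΔL, ΔJ).
(b)–(c): forbidden (parity, ΔS, ΔL, ΔJ).
(b)–(d): forbidden (parity, ΔS, ΔL, ΔJ).
(c)–(d): forbidden (parity, ΔS).
Allowed pairs: 0 of 6.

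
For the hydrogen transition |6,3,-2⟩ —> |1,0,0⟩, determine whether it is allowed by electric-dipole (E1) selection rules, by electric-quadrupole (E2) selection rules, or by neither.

Δl = 0 − 3 = -3; l_i + l_f = 3.
Δm_l = +2.
E1 (Δl = ±1, |Δm_l| ≤ 1): not satisfied.
E2 (Δl = 0,±2, l_i+l_f ≥ 2, |Δm_l| ≤ 2): not satisfied.

neither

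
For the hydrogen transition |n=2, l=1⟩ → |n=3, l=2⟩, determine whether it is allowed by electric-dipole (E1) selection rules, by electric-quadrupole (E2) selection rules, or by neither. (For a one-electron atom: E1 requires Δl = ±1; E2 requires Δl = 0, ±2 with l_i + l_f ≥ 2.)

E1

Δl = 2 − 1 = +1; l_i + l_f = 3.
E1 (Δl = ±1): satisfied.
E2 (Δl = 0,±2, l_i+l_f ≥ 2): not satisfied.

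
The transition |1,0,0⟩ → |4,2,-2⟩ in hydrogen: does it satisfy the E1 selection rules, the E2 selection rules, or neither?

E2

Δl = 2 − 0 = +2; l_i + l_f = 2.
Δm_l = -2.
E1 (Δl = ±1, |Δm_l| ≤ 1): not satisfied.
E2 (Δl = 0,±2, l_i+l_f ≥ 2, |Δm_l| ≤ 2): satisfied.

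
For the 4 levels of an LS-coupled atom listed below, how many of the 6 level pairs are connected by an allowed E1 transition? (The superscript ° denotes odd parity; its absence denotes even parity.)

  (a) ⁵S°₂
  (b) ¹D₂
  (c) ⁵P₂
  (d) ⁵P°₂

2

(a)–(b): forbidden (ΔS, ΔL).
(a)–(c): allowed.
(a)–(d): forbidden (parity).
(b)–(c): forbidden (parity, ΔS).
(b)–(d): forbidden (ΔS).
(c)–(d): allowed.
Allowed pairs: 2 of 6.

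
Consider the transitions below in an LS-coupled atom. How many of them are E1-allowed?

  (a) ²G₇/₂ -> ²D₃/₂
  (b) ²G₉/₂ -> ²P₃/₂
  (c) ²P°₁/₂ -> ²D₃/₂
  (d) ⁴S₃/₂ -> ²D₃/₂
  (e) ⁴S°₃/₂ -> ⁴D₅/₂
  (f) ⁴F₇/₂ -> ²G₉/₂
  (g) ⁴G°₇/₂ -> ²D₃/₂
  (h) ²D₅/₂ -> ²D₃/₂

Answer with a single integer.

1

(a) forbidden (parity, ΔL, ΔJ fail)
(b) forbidden (parity, ΔL, ΔJ fail)
(c) allowed
(d) forbidden (parity, ΔS, ΔL fail)
(e) forbidden (ΔL fails)
(f) forbidden (parity, ΔS fail)
(g) forbidden (ΔS, ΔL, ΔJ fail)
(h) forbidden (parity fails)
Total allowed: 1 of 8.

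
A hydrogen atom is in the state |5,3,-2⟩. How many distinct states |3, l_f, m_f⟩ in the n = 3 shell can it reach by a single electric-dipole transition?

2

E1 requires Δl = ±1, so l_f ∈ {2, 4}; with 0 ≤ l_f ≤ n_f−1 = 2, the allowed l_f values are {2}.
For l_f = 2: m_f ∈ {m_i−1, m_i, m_i+1} ∩ [−2, 2] = {-2, -1} → 2 states.
Total: 2.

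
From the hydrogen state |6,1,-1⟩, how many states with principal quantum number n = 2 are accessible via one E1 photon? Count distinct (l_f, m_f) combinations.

E1 requires Δl = ±1, so l_f ∈ {0, 2}; with 0 ≤ l_f ≤ n_f−1 = 1, the allowed l_f values are {0}.
For l_f = 0: m_f ∈ {m_i−1, m_i, m_i+1} ∩ [−0, 0] = {0} → 1 state.
Total: 1.

1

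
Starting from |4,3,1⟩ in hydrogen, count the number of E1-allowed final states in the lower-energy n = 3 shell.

3

E1 requires Δl = ±1, so l_f ∈ {2, 4}; with 0 ≤ l_f ≤ n_f−1 = 2, the allowed l_f values are {2}.
For l_f = 2: m_f ∈ {m_i−1, m_i, m_i+1} ∩ [−2, 2] = {0, 1, 2} → 3 states.
Total: 3.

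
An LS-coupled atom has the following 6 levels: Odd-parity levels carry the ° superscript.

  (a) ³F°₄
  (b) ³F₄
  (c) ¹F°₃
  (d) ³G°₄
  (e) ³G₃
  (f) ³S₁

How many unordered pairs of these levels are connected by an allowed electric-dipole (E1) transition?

4

(a)–(b): allowed.
(a)–(c): forbidden (parity, ΔS).
(a)–(d): forbidden (parity).
(a)–(e): allowed.
(a)–(f): forbidden (ΔL, ΔJ).
(b)–(c): forbidden (ΔS).
(b)–(d): allowed.
(b)–(e): forbidden (parity).
(b)–(f): forbidden (parity, ΔL, ΔJ).
(c)–(d): forbidden (parity, ΔS).
(c)–(e): forbidden (ΔS).
(c)–(f): forbidden (ΔS, ΔL, ΔJ).
(d)–(e): allowed.
(d)–(f): forbidden (ΔL, ΔJ).
(e)–(f): forbidden (parity, ΔL, ΔJ).
Allowed pairs: 4 of 15.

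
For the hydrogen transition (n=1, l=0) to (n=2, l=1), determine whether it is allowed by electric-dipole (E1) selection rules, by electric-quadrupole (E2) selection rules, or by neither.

E1

Δl = 1 − 0 = +1; l_i + l_f = 1.
E1 (Δl = ±1): satisfied.
E2 (Δl = 0,±2, l_i+l_f ≥ 2): not satisfied.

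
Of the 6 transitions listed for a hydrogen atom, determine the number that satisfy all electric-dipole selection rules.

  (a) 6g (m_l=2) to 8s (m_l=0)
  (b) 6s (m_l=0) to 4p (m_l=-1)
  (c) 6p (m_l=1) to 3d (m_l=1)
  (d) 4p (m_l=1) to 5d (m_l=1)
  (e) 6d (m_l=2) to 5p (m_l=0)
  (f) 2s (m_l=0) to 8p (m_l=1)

(a) forbidden — Δl = -4 (E1 requires Δl = ±1); Δm_l = -2 (E1 requires Δm_l = 0, ±1)
(b) allowed
(c) allowed
(d) allowed
(e) forbidden — Δm_l = -2 (E1 requires Δm_l = 0, ±1)
(f) allowed
Total allowed: 4 of 6.

4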